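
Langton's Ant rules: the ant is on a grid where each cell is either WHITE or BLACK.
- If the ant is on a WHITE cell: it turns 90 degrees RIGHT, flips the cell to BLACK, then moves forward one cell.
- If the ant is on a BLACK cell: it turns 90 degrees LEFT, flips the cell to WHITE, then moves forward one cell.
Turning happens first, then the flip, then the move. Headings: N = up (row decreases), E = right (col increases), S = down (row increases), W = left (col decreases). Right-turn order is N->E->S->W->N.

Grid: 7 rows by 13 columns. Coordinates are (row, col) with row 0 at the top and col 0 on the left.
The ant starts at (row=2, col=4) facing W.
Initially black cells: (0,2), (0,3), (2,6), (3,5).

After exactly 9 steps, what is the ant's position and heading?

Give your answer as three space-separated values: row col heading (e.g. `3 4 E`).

Answer: 3 4 S

Derivation:
Step 1: on WHITE (2,4): turn R to N, flip to black, move to (1,4). |black|=5
Step 2: on WHITE (1,4): turn R to E, flip to black, move to (1,5). |black|=6
Step 3: on WHITE (1,5): turn R to S, flip to black, move to (2,5). |black|=7
Step 4: on WHITE (2,5): turn R to W, flip to black, move to (2,4). |black|=8
Step 5: on BLACK (2,4): turn L to S, flip to white, move to (3,4). |black|=7
Step 6: on WHITE (3,4): turn R to W, flip to black, move to (3,3). |black|=8
Step 7: on WHITE (3,3): turn R to N, flip to black, move to (2,3). |black|=9
Step 8: on WHITE (2,3): turn R to E, flip to black, move to (2,4). |black|=10
Step 9: on WHITE (2,4): turn R to S, flip to black, move to (3,4). |black|=11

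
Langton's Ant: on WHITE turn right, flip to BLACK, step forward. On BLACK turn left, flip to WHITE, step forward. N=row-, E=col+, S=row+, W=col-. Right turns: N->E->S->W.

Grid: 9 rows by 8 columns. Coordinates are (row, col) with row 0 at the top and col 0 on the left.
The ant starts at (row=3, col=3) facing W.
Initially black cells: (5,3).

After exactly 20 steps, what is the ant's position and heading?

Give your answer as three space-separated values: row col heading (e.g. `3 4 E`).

Answer: 7 3 W

Derivation:
Step 1: on WHITE (3,3): turn R to N, flip to black, move to (2,3). |black|=2
Step 2: on WHITE (2,3): turn R to E, flip to black, move to (2,4). |black|=3
Step 3: on WHITE (2,4): turn R to S, flip to black, move to (3,4). |black|=4
Step 4: on WHITE (3,4): turn R to W, flip to black, move to (3,3). |black|=5
Step 5: on BLACK (3,3): turn L to S, flip to white, move to (4,3). |black|=4
Step 6: on WHITE (4,3): turn R to W, flip to black, move to (4,2). |black|=5
Step 7: on WHITE (4,2): turn R to N, flip to black, move to (3,2). |black|=6
Step 8: on WHITE (3,2): turn R to E, flip to black, move to (3,3). |black|=7
Step 9: on WHITE (3,3): turn R to S, flip to black, move to (4,3). |black|=8
Step 10: on BLACK (4,3): turn L to E, flip to white, move to (4,4). |black|=7
Step 11: on WHITE (4,4): turn R to S, flip to black, move to (5,4). |black|=8
Step 12: on WHITE (5,4): turn R to W, flip to black, move to (5,3). |black|=9
Step 13: on BLACK (5,3): turn L to S, flip to white, move to (6,3). |black|=8
Step 14: on WHITE (6,3): turn R to W, flip to black, move to (6,2). |black|=9
Step 15: on WHITE (6,2): turn R to N, flip to black, move to (5,2). |black|=10
Step 16: on WHITE (5,2): turn R to E, flip to black, move to (5,3). |black|=11
Step 17: on WHITE (5,3): turn R to S, flip to black, move to (6,3). |black|=12
Step 18: on BLACK (6,3): turn L to E, flip to white, move to (6,4). |black|=11
Step 19: on WHITE (6,4): turn R to S, flip to black, move to (7,4). |black|=12
Step 20: on WHITE (7,4): turn R to W, flip to black, move to (7,3). |black|=13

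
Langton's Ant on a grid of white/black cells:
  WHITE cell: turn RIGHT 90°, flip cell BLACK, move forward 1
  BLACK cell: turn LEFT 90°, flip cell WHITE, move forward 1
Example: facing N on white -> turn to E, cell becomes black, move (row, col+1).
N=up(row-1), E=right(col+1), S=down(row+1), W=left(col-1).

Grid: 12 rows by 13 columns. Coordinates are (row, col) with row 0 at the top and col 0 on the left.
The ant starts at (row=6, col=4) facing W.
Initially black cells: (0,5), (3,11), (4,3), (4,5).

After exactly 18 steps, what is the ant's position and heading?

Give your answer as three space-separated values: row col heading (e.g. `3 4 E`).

Answer: 7 5 E

Derivation:
Step 1: on WHITE (6,4): turn R to N, flip to black, move to (5,4). |black|=5
Step 2: on WHITE (5,4): turn R to E, flip to black, move to (5,5). |black|=6
Step 3: on WHITE (5,5): turn R to S, flip to black, move to (6,5). |black|=7
Step 4: on WHITE (6,5): turn R to W, flip to black, move to (6,4). |black|=8
Step 5: on BLACK (6,4): turn L to S, flip to white, move to (7,4). |black|=7
Step 6: on WHITE (7,4): turn R to W, flip to black, move to (7,3). |black|=8
Step 7: on WHITE (7,3): turn R to N, flip to black, move to (6,3). |black|=9
Step 8: on WHITE (6,3): turn R to E, flip to black, move to (6,4). |black|=10
Step 9: on WHITE (6,4): turn R to S, flip to black, move to (7,4). |black|=11
Step 10: on BLACK (7,4): turn L to E, flip to white, move to (7,5). |black|=10
Step 11: on WHITE (7,5): turn R to S, flip to black, move to (8,5). |black|=11
Step 12: on WHITE (8,5): turn R to W, flip to black, move to (8,4). |black|=12
Step 13: on WHITE (8,4): turn R to N, flip to black, move to (7,4). |black|=13
Step 14: on WHITE (7,4): turn R to E, flip to black, move to (7,5). |black|=14
Step 15: on BLACK (7,5): turn L to N, flip to white, move to (6,5). |black|=13
Step 16: on BLACK (6,5): turn L to W, flip to white, move to (6,4). |black|=12
Step 17: on BLACK (6,4): turn L to S, flip to white, move to (7,4). |black|=11
Step 18: on BLACK (7,4): turn L to E, flip to white, move to (7,5). |black|=10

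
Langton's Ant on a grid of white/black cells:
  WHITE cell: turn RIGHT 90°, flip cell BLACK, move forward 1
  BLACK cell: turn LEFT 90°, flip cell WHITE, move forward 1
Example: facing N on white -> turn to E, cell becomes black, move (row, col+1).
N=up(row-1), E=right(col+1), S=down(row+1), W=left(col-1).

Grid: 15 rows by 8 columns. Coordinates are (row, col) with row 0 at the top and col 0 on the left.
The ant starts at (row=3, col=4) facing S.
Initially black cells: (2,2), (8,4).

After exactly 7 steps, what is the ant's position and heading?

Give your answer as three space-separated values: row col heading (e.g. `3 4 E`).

Answer: 4 4 W

Derivation:
Step 1: on WHITE (3,4): turn R to W, flip to black, move to (3,3). |black|=3
Step 2: on WHITE (3,3): turn R to N, flip to black, move to (2,3). |black|=4
Step 3: on WHITE (2,3): turn R to E, flip to black, move to (2,4). |black|=5
Step 4: on WHITE (2,4): turn R to S, flip to black, move to (3,4). |black|=6
Step 5: on BLACK (3,4): turn L to E, flip to white, move to (3,5). |black|=5
Step 6: on WHITE (3,5): turn R to S, flip to black, move to (4,5). |black|=6
Step 7: on WHITE (4,5): turn R to W, flip to black, move to (4,4). |black|=7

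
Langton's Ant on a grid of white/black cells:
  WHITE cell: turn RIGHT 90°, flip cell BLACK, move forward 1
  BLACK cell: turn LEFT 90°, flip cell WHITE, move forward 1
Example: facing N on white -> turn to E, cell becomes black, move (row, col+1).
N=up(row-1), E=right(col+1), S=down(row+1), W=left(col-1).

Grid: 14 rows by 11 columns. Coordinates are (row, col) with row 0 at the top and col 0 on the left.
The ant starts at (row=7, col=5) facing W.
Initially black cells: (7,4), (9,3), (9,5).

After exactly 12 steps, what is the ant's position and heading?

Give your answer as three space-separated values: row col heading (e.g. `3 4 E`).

Answer: 7 3 W

Derivation:
Step 1: on WHITE (7,5): turn R to N, flip to black, move to (6,5). |black|=4
Step 2: on WHITE (6,5): turn R to E, flip to black, move to (6,6). |black|=5
Step 3: on WHITE (6,6): turn R to S, flip to black, move to (7,6). |black|=6
Step 4: on WHITE (7,6): turn R to W, flip to black, move to (7,5). |black|=7
Step 5: on BLACK (7,5): turn L to S, flip to white, move to (8,5). |black|=6
Step 6: on WHITE (8,5): turn R to W, flip to black, move to (8,4). |black|=7
Step 7: on WHITE (8,4): turn R to N, flip to black, move to (7,4). |black|=8
Step 8: on BLACK (7,4): turn L to W, flip to white, move to (7,3). |black|=7
Step 9: on WHITE (7,3): turn R to N, flip to black, move to (6,3). |black|=8
Step 10: on WHITE (6,3): turn R to E, flip to black, move to (6,4). |black|=9
Step 11: on WHITE (6,4): turn R to S, flip to black, move to (7,4). |black|=10
Step 12: on WHITE (7,4): turn R to W, flip to black, move to (7,3). |black|=11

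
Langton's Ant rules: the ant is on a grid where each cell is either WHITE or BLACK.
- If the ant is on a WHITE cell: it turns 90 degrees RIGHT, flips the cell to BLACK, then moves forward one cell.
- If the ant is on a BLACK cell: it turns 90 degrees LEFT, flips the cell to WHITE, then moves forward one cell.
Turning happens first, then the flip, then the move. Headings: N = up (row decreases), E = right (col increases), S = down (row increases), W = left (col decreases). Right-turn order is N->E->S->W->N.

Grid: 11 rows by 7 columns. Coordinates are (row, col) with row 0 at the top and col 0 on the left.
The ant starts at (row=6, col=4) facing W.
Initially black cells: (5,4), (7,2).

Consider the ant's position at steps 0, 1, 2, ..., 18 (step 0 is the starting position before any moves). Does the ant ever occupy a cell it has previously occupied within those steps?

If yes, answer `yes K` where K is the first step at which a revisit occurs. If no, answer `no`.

Answer: yes 5

Derivation:
Step 1: on WHITE (6,4): turn R to N, flip to black, move to (5,4). |black|=3 — new cell
Step 2: on BLACK (5,4): turn L to W, flip to white, move to (5,3). |black|=2 — new cell
Step 3: on WHITE (5,3): turn R to N, flip to black, move to (4,3). |black|=3 — new cell
Step 4: on WHITE (4,3): turn R to E, flip to black, move to (4,4). |black|=4 — new cell
Step 5: on WHITE (4,4): turn R to S, flip to black, move to (5,4). |black|=5 — REVISIT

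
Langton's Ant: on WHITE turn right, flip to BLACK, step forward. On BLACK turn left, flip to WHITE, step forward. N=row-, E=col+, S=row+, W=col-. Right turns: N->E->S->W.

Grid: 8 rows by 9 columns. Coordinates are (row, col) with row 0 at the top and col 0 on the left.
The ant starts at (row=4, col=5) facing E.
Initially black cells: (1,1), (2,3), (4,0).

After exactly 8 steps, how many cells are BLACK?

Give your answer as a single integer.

Answer: 9

Derivation:
Step 1: on WHITE (4,5): turn R to S, flip to black, move to (5,5). |black|=4
Step 2: on WHITE (5,5): turn R to W, flip to black, move to (5,4). |black|=5
Step 3: on WHITE (5,4): turn R to N, flip to black, move to (4,4). |black|=6
Step 4: on WHITE (4,4): turn R to E, flip to black, move to (4,5). |black|=7
Step 5: on BLACK (4,5): turn L to N, flip to white, move to (3,5). |black|=6
Step 6: on WHITE (3,5): turn R to E, flip to black, move to (3,6). |black|=7
Step 7: on WHITE (3,6): turn R to S, flip to black, move to (4,6). |black|=8
Step 8: on WHITE (4,6): turn R to W, flip to black, move to (4,5). |black|=9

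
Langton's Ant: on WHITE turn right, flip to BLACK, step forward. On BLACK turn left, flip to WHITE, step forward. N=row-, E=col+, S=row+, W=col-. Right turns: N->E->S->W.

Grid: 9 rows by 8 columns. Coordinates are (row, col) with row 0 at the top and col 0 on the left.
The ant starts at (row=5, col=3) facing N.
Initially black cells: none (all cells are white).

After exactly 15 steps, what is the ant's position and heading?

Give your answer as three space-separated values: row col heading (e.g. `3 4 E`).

Step 1: on WHITE (5,3): turn R to E, flip to black, move to (5,4). |black|=1
Step 2: on WHITE (5,4): turn R to S, flip to black, move to (6,4). |black|=2
Step 3: on WHITE (6,4): turn R to W, flip to black, move to (6,3). |black|=3
Step 4: on WHITE (6,3): turn R to N, flip to black, move to (5,3). |black|=4
Step 5: on BLACK (5,3): turn L to W, flip to white, move to (5,2). |black|=3
Step 6: on WHITE (5,2): turn R to N, flip to black, move to (4,2). |black|=4
Step 7: on WHITE (4,2): turn R to E, flip to black, move to (4,3). |black|=5
Step 8: on WHITE (4,3): turn R to S, flip to black, move to (5,3). |black|=6
Step 9: on WHITE (5,3): turn R to W, flip to black, move to (5,2). |black|=7
Step 10: on BLACK (5,2): turn L to S, flip to white, move to (6,2). |black|=6
Step 11: on WHITE (6,2): turn R to W, flip to black, move to (6,1). |black|=7
Step 12: on WHITE (6,1): turn R to N, flip to black, move to (5,1). |black|=8
Step 13: on WHITE (5,1): turn R to E, flip to black, move to (5,2). |black|=9
Step 14: on WHITE (5,2): turn R to S, flip to black, move to (6,2). |black|=10
Step 15: on BLACK (6,2): turn L to E, flip to white, move to (6,3). |black|=9

Answer: 6 3 E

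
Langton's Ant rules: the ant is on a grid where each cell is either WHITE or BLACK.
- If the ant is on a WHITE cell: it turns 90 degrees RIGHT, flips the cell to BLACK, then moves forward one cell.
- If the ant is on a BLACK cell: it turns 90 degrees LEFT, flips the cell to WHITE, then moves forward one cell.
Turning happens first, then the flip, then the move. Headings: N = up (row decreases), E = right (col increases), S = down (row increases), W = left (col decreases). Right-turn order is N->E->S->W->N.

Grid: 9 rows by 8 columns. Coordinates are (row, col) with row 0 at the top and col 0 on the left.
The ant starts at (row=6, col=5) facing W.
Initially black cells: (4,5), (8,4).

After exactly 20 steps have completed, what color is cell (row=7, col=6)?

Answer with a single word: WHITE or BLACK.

Answer: BLACK

Derivation:
Step 1: on WHITE (6,5): turn R to N, flip to black, move to (5,5). |black|=3
Step 2: on WHITE (5,5): turn R to E, flip to black, move to (5,6). |black|=4
Step 3: on WHITE (5,6): turn R to S, flip to black, move to (6,6). |black|=5
Step 4: on WHITE (6,6): turn R to W, flip to black, move to (6,5). |black|=6
Step 5: on BLACK (6,5): turn L to S, flip to white, move to (7,5). |black|=5
Step 6: on WHITE (7,5): turn R to W, flip to black, move to (7,4). |black|=6
Step 7: on WHITE (7,4): turn R to N, flip to black, move to (6,4). |black|=7
Step 8: on WHITE (6,4): turn R to E, flip to black, move to (6,5). |black|=8
Step 9: on WHITE (6,5): turn R to S, flip to black, move to (7,5). |black|=9
Step 10: on BLACK (7,5): turn L to E, flip to white, move to (7,6). |black|=8
Step 11: on WHITE (7,6): turn R to S, flip to black, move to (8,6). |black|=9
Step 12: on WHITE (8,6): turn R to W, flip to black, move to (8,5). |black|=10
Step 13: on WHITE (8,5): turn R to N, flip to black, move to (7,5). |black|=11
Step 14: on WHITE (7,5): turn R to E, flip to black, move to (7,6). |black|=12
Step 15: on BLACK (7,6): turn L to N, flip to white, move to (6,6). |black|=11
Step 16: on BLACK (6,6): turn L to W, flip to white, move to (6,5). |black|=10
Step 17: on BLACK (6,5): turn L to S, flip to white, move to (7,5). |black|=9
Step 18: on BLACK (7,5): turn L to E, flip to white, move to (7,6). |black|=8
Step 19: on WHITE (7,6): turn R to S, flip to black, move to (8,6). |black|=9
Step 20: on BLACK (8,6): turn L to E, flip to white, move to (8,7). |black|=8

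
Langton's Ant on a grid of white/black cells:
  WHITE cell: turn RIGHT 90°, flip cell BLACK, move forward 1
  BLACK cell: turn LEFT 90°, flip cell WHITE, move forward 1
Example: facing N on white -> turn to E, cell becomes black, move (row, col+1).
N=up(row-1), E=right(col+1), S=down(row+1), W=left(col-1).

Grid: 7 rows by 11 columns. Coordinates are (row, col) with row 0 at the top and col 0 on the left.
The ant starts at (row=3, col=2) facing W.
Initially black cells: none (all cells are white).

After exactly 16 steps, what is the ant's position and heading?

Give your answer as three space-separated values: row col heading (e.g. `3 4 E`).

Answer: 3 2 W

Derivation:
Step 1: on WHITE (3,2): turn R to N, flip to black, move to (2,2). |black|=1
Step 2: on WHITE (2,2): turn R to E, flip to black, move to (2,3). |black|=2
Step 3: on WHITE (2,3): turn R to S, flip to black, move to (3,3). |black|=3
Step 4: on WHITE (3,3): turn R to W, flip to black, move to (3,2). |black|=4
Step 5: on BLACK (3,2): turn L to S, flip to white, move to (4,2). |black|=3
Step 6: on WHITE (4,2): turn R to W, flip to black, move to (4,1). |black|=4
Step 7: on WHITE (4,1): turn R to N, flip to black, move to (3,1). |black|=5
Step 8: on WHITE (3,1): turn R to E, flip to black, move to (3,2). |black|=6
Step 9: on WHITE (3,2): turn R to S, flip to black, move to (4,2). |black|=7
Step 10: on BLACK (4,2): turn L to E, flip to white, move to (4,3). |black|=6
Step 11: on WHITE (4,3): turn R to S, flip to black, move to (5,3). |black|=7
Step 12: on WHITE (5,3): turn R to W, flip to black, move to (5,2). |black|=8
Step 13: on WHITE (5,2): turn R to N, flip to black, move to (4,2). |black|=9
Step 14: on WHITE (4,2): turn R to E, flip to black, move to (4,3). |black|=10
Step 15: on BLACK (4,3): turn L to N, flip to white, move to (3,3). |black|=9
Step 16: on BLACK (3,3): turn L to W, flip to white, move to (3,2). |black|=8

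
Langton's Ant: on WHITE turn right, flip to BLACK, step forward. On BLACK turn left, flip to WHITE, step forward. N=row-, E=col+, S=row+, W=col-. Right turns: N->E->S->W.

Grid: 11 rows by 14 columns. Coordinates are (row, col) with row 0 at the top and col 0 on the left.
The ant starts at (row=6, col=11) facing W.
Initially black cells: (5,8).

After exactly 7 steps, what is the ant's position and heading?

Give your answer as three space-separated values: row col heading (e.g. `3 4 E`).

Step 1: on WHITE (6,11): turn R to N, flip to black, move to (5,11). |black|=2
Step 2: on WHITE (5,11): turn R to E, flip to black, move to (5,12). |black|=3
Step 3: on WHITE (5,12): turn R to S, flip to black, move to (6,12). |black|=4
Step 4: on WHITE (6,12): turn R to W, flip to black, move to (6,11). |black|=5
Step 5: on BLACK (6,11): turn L to S, flip to white, move to (7,11). |black|=4
Step 6: on WHITE (7,11): turn R to W, flip to black, move to (7,10). |black|=5
Step 7: on WHITE (7,10): turn R to N, flip to black, move to (6,10). |black|=6

Answer: 6 10 N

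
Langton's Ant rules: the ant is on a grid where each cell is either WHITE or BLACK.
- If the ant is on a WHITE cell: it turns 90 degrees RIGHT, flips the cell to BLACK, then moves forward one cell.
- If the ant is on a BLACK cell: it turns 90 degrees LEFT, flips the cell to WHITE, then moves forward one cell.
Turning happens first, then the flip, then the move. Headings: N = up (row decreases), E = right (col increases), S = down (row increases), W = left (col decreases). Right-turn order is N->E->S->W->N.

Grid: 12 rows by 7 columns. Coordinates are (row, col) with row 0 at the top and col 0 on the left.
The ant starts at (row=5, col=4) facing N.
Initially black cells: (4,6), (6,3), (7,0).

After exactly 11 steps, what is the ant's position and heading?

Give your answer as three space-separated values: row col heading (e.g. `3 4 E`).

Answer: 6 4 E

Derivation:
Step 1: on WHITE (5,4): turn R to E, flip to black, move to (5,5). |black|=4
Step 2: on WHITE (5,5): turn R to S, flip to black, move to (6,5). |black|=5
Step 3: on WHITE (6,5): turn R to W, flip to black, move to (6,4). |black|=6
Step 4: on WHITE (6,4): turn R to N, flip to black, move to (5,4). |black|=7
Step 5: on BLACK (5,4): turn L to W, flip to white, move to (5,3). |black|=6
Step 6: on WHITE (5,3): turn R to N, flip to black, move to (4,3). |black|=7
Step 7: on WHITE (4,3): turn R to E, flip to black, move to (4,4). |black|=8
Step 8: on WHITE (4,4): turn R to S, flip to black, move to (5,4). |black|=9
Step 9: on WHITE (5,4): turn R to W, flip to black, move to (5,3). |black|=10
Step 10: on BLACK (5,3): turn L to S, flip to white, move to (6,3). |black|=9
Step 11: on BLACK (6,3): turn L to E, flip to white, move to (6,4). |black|=8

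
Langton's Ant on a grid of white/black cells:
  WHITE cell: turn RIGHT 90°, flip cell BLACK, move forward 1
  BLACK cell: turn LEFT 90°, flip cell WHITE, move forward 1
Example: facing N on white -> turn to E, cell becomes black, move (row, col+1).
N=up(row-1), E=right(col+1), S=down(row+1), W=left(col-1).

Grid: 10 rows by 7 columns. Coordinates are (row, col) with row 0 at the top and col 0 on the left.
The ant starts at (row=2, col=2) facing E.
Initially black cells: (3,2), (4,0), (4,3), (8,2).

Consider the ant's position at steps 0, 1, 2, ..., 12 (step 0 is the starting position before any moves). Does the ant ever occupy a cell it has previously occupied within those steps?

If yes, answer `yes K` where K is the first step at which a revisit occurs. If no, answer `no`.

Answer: yes 7

Derivation:
Step 1: on WHITE (2,2): turn R to S, flip to black, move to (3,2). |black|=5 — new cell
Step 2: on BLACK (3,2): turn L to E, flip to white, move to (3,3). |black|=4 — new cell
Step 3: on WHITE (3,3): turn R to S, flip to black, move to (4,3). |black|=5 — new cell
Step 4: on BLACK (4,3): turn L to E, flip to white, move to (4,4). |black|=4 — new cell
Step 5: on WHITE (4,4): turn R to S, flip to black, move to (5,4). |black|=5 — new cell
Step 6: on WHITE (5,4): turn R to W, flip to black, move to (5,3). |black|=6 — new cell
Step 7: on WHITE (5,3): turn R to N, flip to black, move to (4,3). |black|=7 — REVISIT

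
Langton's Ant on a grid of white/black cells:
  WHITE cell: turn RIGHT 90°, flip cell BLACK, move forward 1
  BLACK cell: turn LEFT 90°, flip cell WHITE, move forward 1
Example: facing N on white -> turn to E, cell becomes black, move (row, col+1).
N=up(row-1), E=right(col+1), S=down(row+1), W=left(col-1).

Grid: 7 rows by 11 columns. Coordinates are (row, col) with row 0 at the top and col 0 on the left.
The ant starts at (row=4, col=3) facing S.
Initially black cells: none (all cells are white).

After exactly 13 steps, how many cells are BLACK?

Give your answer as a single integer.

Step 1: on WHITE (4,3): turn R to W, flip to black, move to (4,2). |black|=1
Step 2: on WHITE (4,2): turn R to N, flip to black, move to (3,2). |black|=2
Step 3: on WHITE (3,2): turn R to E, flip to black, move to (3,3). |black|=3
Step 4: on WHITE (3,3): turn R to S, flip to black, move to (4,3). |black|=4
Step 5: on BLACK (4,3): turn L to E, flip to white, move to (4,4). |black|=3
Step 6: on WHITE (4,4): turn R to S, flip to black, move to (5,4). |black|=4
Step 7: on WHITE (5,4): turn R to W, flip to black, move to (5,3). |black|=5
Step 8: on WHITE (5,3): turn R to N, flip to black, move to (4,3). |black|=6
Step 9: on WHITE (4,3): turn R to E, flip to black, move to (4,4). |black|=7
Step 10: on BLACK (4,4): turn L to N, flip to white, move to (3,4). |black|=6
Step 11: on WHITE (3,4): turn R to E, flip to black, move to (3,5). |black|=7
Step 12: on WHITE (3,5): turn R to S, flip to black, move to (4,5). |black|=8
Step 13: on WHITE (4,5): turn R to W, flip to black, move to (4,4). |black|=9

Answer: 9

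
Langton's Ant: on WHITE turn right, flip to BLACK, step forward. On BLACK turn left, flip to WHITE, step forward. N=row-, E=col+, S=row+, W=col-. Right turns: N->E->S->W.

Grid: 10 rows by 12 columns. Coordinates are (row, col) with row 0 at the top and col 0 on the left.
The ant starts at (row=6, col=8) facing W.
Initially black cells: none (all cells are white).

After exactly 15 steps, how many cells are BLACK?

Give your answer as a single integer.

Step 1: on WHITE (6,8): turn R to N, flip to black, move to (5,8). |black|=1
Step 2: on WHITE (5,8): turn R to E, flip to black, move to (5,9). |black|=2
Step 3: on WHITE (5,9): turn R to S, flip to black, move to (6,9). |black|=3
Step 4: on WHITE (6,9): turn R to W, flip to black, move to (6,8). |black|=4
Step 5: on BLACK (6,8): turn L to S, flip to white, move to (7,8). |black|=3
Step 6: on WHITE (7,8): turn R to W, flip to black, move to (7,7). |black|=4
Step 7: on WHITE (7,7): turn R to N, flip to black, move to (6,7). |black|=5
Step 8: on WHITE (6,7): turn R to E, flip to black, move to (6,8). |black|=6
Step 9: on WHITE (6,8): turn R to S, flip to black, move to (7,8). |black|=7
Step 10: on BLACK (7,8): turn L to E, flip to white, move to (7,9). |black|=6
Step 11: on WHITE (7,9): turn R to S, flip to black, move to (8,9). |black|=7
Step 12: on WHITE (8,9): turn R to W, flip to black, move to (8,8). |black|=8
Step 13: on WHITE (8,8): turn R to N, flip to black, move to (7,8). |black|=9
Step 14: on WHITE (7,8): turn R to E, flip to black, move to (7,9). |black|=10
Step 15: on BLACK (7,9): turn L to N, flip to white, move to (6,9). |black|=9

Answer: 9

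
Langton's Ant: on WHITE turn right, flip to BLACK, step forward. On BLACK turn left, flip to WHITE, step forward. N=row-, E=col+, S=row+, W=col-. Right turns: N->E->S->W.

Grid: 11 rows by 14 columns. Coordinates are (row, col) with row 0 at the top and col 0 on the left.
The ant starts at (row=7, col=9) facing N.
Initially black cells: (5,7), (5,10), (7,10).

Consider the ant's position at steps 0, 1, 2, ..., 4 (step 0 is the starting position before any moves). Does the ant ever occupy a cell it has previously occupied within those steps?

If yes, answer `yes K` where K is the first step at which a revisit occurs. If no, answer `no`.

Answer: no

Derivation:
Step 1: on WHITE (7,9): turn R to E, flip to black, move to (7,10). |black|=4 — new cell
Step 2: on BLACK (7,10): turn L to N, flip to white, move to (6,10). |black|=3 — new cell
Step 3: on WHITE (6,10): turn R to E, flip to black, move to (6,11). |black|=4 — new cell
Step 4: on WHITE (6,11): turn R to S, flip to black, move to (7,11). |black|=5 — new cell
No revisit within 4 steps.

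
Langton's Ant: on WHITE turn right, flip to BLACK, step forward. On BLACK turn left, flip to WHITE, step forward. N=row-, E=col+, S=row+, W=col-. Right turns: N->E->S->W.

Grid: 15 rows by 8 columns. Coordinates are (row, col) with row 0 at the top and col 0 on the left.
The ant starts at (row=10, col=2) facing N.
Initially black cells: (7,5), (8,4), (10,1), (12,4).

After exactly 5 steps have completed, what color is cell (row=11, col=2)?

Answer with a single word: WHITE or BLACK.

Step 1: on WHITE (10,2): turn R to E, flip to black, move to (10,3). |black|=5
Step 2: on WHITE (10,3): turn R to S, flip to black, move to (11,3). |black|=6
Step 3: on WHITE (11,3): turn R to W, flip to black, move to (11,2). |black|=7
Step 4: on WHITE (11,2): turn R to N, flip to black, move to (10,2). |black|=8
Step 5: on BLACK (10,2): turn L to W, flip to white, move to (10,1). |black|=7

Answer: BLACK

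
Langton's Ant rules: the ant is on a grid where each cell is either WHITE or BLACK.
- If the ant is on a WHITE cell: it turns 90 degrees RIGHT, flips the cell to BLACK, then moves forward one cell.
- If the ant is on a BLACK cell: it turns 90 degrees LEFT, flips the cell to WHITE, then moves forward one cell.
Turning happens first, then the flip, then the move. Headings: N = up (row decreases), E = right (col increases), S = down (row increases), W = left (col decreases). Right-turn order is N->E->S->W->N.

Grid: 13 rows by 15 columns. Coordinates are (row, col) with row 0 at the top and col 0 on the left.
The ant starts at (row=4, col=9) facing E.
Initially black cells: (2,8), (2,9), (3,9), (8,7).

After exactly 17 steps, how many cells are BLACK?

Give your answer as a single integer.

Step 1: on WHITE (4,9): turn R to S, flip to black, move to (5,9). |black|=5
Step 2: on WHITE (5,9): turn R to W, flip to black, move to (5,8). |black|=6
Step 3: on WHITE (5,8): turn R to N, flip to black, move to (4,8). |black|=7
Step 4: on WHITE (4,8): turn R to E, flip to black, move to (4,9). |black|=8
Step 5: on BLACK (4,9): turn L to N, flip to white, move to (3,9). |black|=7
Step 6: on BLACK (3,9): turn L to W, flip to white, move to (3,8). |black|=6
Step 7: on WHITE (3,8): turn R to N, flip to black, move to (2,8). |black|=7
Step 8: on BLACK (2,8): turn L to W, flip to white, move to (2,7). |black|=6
Step 9: on WHITE (2,7): turn R to N, flip to black, move to (1,7). |black|=7
Step 10: on WHITE (1,7): turn R to E, flip to black, move to (1,8). |black|=8
Step 11: on WHITE (1,8): turn R to S, flip to black, move to (2,8). |black|=9
Step 12: on WHITE (2,8): turn R to W, flip to black, move to (2,7). |black|=10
Step 13: on BLACK (2,7): turn L to S, flip to white, move to (3,7). |black|=9
Step 14: on WHITE (3,7): turn R to W, flip to black, move to (3,6). |black|=10
Step 15: on WHITE (3,6): turn R to N, flip to black, move to (2,6). |black|=11
Step 16: on WHITE (2,6): turn R to E, flip to black, move to (2,7). |black|=12
Step 17: on WHITE (2,7): turn R to S, flip to black, move to (3,7). |black|=13

Answer: 13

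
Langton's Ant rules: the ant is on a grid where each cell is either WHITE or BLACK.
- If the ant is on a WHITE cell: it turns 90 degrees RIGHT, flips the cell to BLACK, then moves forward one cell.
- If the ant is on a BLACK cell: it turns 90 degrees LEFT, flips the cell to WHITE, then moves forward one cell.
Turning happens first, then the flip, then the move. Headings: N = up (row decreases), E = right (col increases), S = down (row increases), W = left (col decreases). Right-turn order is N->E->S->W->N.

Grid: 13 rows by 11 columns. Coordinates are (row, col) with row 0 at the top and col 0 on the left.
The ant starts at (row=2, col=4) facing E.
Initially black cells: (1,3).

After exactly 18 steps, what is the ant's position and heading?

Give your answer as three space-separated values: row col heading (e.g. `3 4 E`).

Step 1: on WHITE (2,4): turn R to S, flip to black, move to (3,4). |black|=2
Step 2: on WHITE (3,4): turn R to W, flip to black, move to (3,3). |black|=3
Step 3: on WHITE (3,3): turn R to N, flip to black, move to (2,3). |black|=4
Step 4: on WHITE (2,3): turn R to E, flip to black, move to (2,4). |black|=5
Step 5: on BLACK (2,4): turn L to N, flip to white, move to (1,4). |black|=4
Step 6: on WHITE (1,4): turn R to E, flip to black, move to (1,5). |black|=5
Step 7: on WHITE (1,5): turn R to S, flip to black, move to (2,5). |black|=6
Step 8: on WHITE (2,5): turn R to W, flip to black, move to (2,4). |black|=7
Step 9: on WHITE (2,4): turn R to N, flip to black, move to (1,4). |black|=8
Step 10: on BLACK (1,4): turn L to W, flip to white, move to (1,3). |black|=7
Step 11: on BLACK (1,3): turn L to S, flip to white, move to (2,3). |black|=6
Step 12: on BLACK (2,3): turn L to E, flip to white, move to (2,4). |black|=5
Step 13: on BLACK (2,4): turn L to N, flip to white, move to (1,4). |black|=4
Step 14: on WHITE (1,4): turn R to E, flip to black, move to (1,5). |black|=5
Step 15: on BLACK (1,5): turn L to N, flip to white, move to (0,5). |black|=4
Step 16: on WHITE (0,5): turn R to E, flip to black, move to (0,6). |black|=5
Step 17: on WHITE (0,6): turn R to S, flip to black, move to (1,6). |black|=6
Step 18: on WHITE (1,6): turn R to W, flip to black, move to (1,5). |black|=7

Answer: 1 5 W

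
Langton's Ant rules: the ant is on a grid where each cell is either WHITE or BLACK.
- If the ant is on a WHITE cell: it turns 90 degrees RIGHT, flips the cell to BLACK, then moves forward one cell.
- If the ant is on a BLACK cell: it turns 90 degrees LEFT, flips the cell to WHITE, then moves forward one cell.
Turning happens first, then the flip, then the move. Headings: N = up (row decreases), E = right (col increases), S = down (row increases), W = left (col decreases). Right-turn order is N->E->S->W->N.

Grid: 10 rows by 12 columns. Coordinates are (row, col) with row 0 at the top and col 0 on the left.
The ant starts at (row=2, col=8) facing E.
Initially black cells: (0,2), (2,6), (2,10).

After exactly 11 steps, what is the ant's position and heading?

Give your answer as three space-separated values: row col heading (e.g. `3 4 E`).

Step 1: on WHITE (2,8): turn R to S, flip to black, move to (3,8). |black|=4
Step 2: on WHITE (3,8): turn R to W, flip to black, move to (3,7). |black|=5
Step 3: on WHITE (3,7): turn R to N, flip to black, move to (2,7). |black|=6
Step 4: on WHITE (2,7): turn R to E, flip to black, move to (2,8). |black|=7
Step 5: on BLACK (2,8): turn L to N, flip to white, move to (1,8). |black|=6
Step 6: on WHITE (1,8): turn R to E, flip to black, move to (1,9). |black|=7
Step 7: on WHITE (1,9): turn R to S, flip to black, move to (2,9). |black|=8
Step 8: on WHITE (2,9): turn R to W, flip to black, move to (2,8). |black|=9
Step 9: on WHITE (2,8): turn R to N, flip to black, move to (1,8). |black|=10
Step 10: on BLACK (1,8): turn L to W, flip to white, move to (1,7). |black|=9
Step 11: on WHITE (1,7): turn R to N, flip to black, move to (0,7). |black|=10

Answer: 0 7 N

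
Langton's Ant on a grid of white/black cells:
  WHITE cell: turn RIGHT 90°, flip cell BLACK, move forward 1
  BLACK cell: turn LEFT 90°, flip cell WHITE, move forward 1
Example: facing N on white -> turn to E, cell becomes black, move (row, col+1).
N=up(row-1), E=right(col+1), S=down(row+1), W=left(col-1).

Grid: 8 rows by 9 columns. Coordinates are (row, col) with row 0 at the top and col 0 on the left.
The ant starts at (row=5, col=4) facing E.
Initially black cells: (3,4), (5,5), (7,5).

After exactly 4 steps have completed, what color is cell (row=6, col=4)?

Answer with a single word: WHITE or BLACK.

Answer: BLACK

Derivation:
Step 1: on WHITE (5,4): turn R to S, flip to black, move to (6,4). |black|=4
Step 2: on WHITE (6,4): turn R to W, flip to black, move to (6,3). |black|=5
Step 3: on WHITE (6,3): turn R to N, flip to black, move to (5,3). |black|=6
Step 4: on WHITE (5,3): turn R to E, flip to black, move to (5,4). |black|=7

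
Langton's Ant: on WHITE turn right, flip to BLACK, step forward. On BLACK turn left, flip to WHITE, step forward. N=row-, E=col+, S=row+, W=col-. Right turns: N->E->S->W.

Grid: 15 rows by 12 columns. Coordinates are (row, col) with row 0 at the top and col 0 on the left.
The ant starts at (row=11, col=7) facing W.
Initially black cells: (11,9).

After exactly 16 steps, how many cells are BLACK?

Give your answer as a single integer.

Step 1: on WHITE (11,7): turn R to N, flip to black, move to (10,7). |black|=2
Step 2: on WHITE (10,7): turn R to E, flip to black, move to (10,8). |black|=3
Step 3: on WHITE (10,8): turn R to S, flip to black, move to (11,8). |black|=4
Step 4: on WHITE (11,8): turn R to W, flip to black, move to (11,7). |black|=5
Step 5: on BLACK (11,7): turn L to S, flip to white, move to (12,7). |black|=4
Step 6: on WHITE (12,7): turn R to W, flip to black, move to (12,6). |black|=5
Step 7: on WHITE (12,6): turn R to N, flip to black, move to (11,6). |black|=6
Step 8: on WHITE (11,6): turn R to E, flip to black, move to (11,7). |black|=7
Step 9: on WHITE (11,7): turn R to S, flip to black, move to (12,7). |black|=8
Step 10: on BLACK (12,7): turn L to E, flip to white, move to (12,8). |black|=7
Step 11: on WHITE (12,8): turn R to S, flip to black, move to (13,8). |black|=8
Step 12: on WHITE (13,8): turn R to W, flip to black, move to (13,7). |black|=9
Step 13: on WHITE (13,7): turn R to N, flip to black, move to (12,7). |black|=10
Step 14: on WHITE (12,7): turn R to E, flip to black, move to (12,8). |black|=11
Step 15: on BLACK (12,8): turn L to N, flip to white, move to (11,8). |black|=10
Step 16: on BLACK (11,8): turn L to W, flip to white, move to (11,7). |black|=9

Answer: 9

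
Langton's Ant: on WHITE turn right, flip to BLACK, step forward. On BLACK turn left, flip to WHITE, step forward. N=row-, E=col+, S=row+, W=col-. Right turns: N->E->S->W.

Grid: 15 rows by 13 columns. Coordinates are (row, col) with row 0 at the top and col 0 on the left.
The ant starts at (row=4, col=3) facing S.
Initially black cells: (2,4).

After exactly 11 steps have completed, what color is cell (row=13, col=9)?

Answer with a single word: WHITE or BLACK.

Answer: WHITE

Derivation:
Step 1: on WHITE (4,3): turn R to W, flip to black, move to (4,2). |black|=2
Step 2: on WHITE (4,2): turn R to N, flip to black, move to (3,2). |black|=3
Step 3: on WHITE (3,2): turn R to E, flip to black, move to (3,3). |black|=4
Step 4: on WHITE (3,3): turn R to S, flip to black, move to (4,3). |black|=5
Step 5: on BLACK (4,3): turn L to E, flip to white, move to (4,4). |black|=4
Step 6: on WHITE (4,4): turn R to S, flip to black, move to (5,4). |black|=5
Step 7: on WHITE (5,4): turn R to W, flip to black, move to (5,3). |black|=6
Step 8: on WHITE (5,3): turn R to N, flip to black, move to (4,3). |black|=7
Step 9: on WHITE (4,3): turn R to E, flip to black, move to (4,4). |black|=8
Step 10: on BLACK (4,4): turn L to N, flip to white, move to (3,4). |black|=7
Step 11: on WHITE (3,4): turn R to E, flip to black, move to (3,5). |black|=8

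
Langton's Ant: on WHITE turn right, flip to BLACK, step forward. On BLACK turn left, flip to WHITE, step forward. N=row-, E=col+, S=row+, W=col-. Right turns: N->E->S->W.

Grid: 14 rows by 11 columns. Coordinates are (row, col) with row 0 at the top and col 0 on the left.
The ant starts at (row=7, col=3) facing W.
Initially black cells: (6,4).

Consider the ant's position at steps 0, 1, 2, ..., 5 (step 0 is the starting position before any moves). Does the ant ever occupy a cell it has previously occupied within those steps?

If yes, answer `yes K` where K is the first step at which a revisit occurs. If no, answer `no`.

Answer: no

Derivation:
Step 1: on WHITE (7,3): turn R to N, flip to black, move to (6,3). |black|=2 — new cell
Step 2: on WHITE (6,3): turn R to E, flip to black, move to (6,4). |black|=3 — new cell
Step 3: on BLACK (6,4): turn L to N, flip to white, move to (5,4). |black|=2 — new cell
Step 4: on WHITE (5,4): turn R to E, flip to black, move to (5,5). |black|=3 — new cell
Step 5: on WHITE (5,5): turn R to S, flip to black, move to (6,5). |black|=4 — new cell
No revisit within 5 steps.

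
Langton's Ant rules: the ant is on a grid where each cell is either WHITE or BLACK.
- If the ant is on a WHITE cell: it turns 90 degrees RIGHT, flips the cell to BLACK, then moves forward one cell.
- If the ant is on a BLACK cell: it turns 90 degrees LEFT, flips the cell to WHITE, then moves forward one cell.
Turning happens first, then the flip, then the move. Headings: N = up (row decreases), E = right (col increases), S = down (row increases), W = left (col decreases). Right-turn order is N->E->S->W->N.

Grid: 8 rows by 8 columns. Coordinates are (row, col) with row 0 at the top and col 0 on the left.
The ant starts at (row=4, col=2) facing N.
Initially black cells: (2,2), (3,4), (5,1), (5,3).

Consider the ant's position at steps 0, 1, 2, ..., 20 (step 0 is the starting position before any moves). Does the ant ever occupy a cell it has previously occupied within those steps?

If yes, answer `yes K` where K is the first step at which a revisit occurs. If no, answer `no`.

Step 1: on WHITE (4,2): turn R to E, flip to black, move to (4,3). |black|=5 — new cell
Step 2: on WHITE (4,3): turn R to S, flip to black, move to (5,3). |black|=6 — new cell
Step 3: on BLACK (5,3): turn L to E, flip to white, move to (5,4). |black|=5 — new cell
Step 4: on WHITE (5,4): turn R to S, flip to black, move to (6,4). |black|=6 — new cell
Step 5: on WHITE (6,4): turn R to W, flip to black, move to (6,3). |black|=7 — new cell
Step 6: on WHITE (6,3): turn R to N, flip to black, move to (5,3). |black|=8 — REVISIT

Answer: yes 6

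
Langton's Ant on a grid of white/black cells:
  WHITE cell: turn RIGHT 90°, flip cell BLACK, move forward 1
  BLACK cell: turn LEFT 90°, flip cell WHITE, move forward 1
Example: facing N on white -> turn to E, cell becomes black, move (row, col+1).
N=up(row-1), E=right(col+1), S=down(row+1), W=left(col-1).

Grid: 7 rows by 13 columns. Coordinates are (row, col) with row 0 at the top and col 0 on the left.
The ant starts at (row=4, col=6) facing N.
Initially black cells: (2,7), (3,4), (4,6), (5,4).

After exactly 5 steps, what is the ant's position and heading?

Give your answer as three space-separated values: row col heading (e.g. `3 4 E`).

Answer: 4 5 W

Derivation:
Step 1: on BLACK (4,6): turn L to W, flip to white, move to (4,5). |black|=3
Step 2: on WHITE (4,5): turn R to N, flip to black, move to (3,5). |black|=4
Step 3: on WHITE (3,5): turn R to E, flip to black, move to (3,6). |black|=5
Step 4: on WHITE (3,6): turn R to S, flip to black, move to (4,6). |black|=6
Step 5: on WHITE (4,6): turn R to W, flip to black, move to (4,5). |black|=7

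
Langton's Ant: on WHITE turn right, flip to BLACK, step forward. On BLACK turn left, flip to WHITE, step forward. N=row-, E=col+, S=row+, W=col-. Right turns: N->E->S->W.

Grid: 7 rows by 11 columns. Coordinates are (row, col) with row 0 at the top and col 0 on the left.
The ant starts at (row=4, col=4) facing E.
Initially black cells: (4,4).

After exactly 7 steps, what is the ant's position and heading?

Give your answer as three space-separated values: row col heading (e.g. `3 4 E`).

Step 1: on BLACK (4,4): turn L to N, flip to white, move to (3,4). |black|=0
Step 2: on WHITE (3,4): turn R to E, flip to black, move to (3,5). |black|=1
Step 3: on WHITE (3,5): turn R to S, flip to black, move to (4,5). |black|=2
Step 4: on WHITE (4,5): turn R to W, flip to black, move to (4,4). |black|=3
Step 5: on WHITE (4,4): turn R to N, flip to black, move to (3,4). |black|=4
Step 6: on BLACK (3,4): turn L to W, flip to white, move to (3,3). |black|=3
Step 7: on WHITE (3,3): turn R to N, flip to black, move to (2,3). |black|=4

Answer: 2 3 N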